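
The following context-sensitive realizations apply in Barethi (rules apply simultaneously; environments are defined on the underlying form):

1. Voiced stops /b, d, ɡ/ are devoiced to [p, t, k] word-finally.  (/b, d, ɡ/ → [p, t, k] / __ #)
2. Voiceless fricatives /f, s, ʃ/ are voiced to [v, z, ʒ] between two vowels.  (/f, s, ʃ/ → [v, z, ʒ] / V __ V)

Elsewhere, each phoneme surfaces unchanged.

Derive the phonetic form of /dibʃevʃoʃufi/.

/d/ (word-initial) fails the environment for rule 1, so it stays [d].
/i/ (between /d/ and /b/): no rule targets it → [i].
/b/ (between /i/ and /ʃ/): rule 1 targets it, but not word-finally → unchanged [b].
/ʃ/ — between /b/ and /e/; rule 2 does not apply here → [ʃ].
/e/ (between /ʃ/ and /v/) is unaffected → [e].
/v/ (between /e/ and /ʃ/): no rule targets it → [v].
/ʃ/ (between /v/ and /o/) fails the environment for rule 2, so it stays [ʃ].
/o/ (between /ʃ/ and /ʃ/): no rule targets it → [o].
/ʃ/ (between /o/ and /u/): between two vowels, so rule 2 applies → [ʒ].
/u/ (between /ʃ/ and /f/) is unaffected → [u].
/f/ — between /u/ and /i/, between two vowels — surfaces as [v] (rule 2).
/i/ stays [i].

[dibʃevʃoʒuvi]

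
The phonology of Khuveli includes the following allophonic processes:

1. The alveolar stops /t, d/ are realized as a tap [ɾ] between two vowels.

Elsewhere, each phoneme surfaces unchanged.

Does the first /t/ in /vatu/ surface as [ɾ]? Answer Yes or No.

/t/ (between /a/ and /u/): between two vowels, so rule 1 applies → [ɾ].
The actual realization is [ɾ], which matches [ɾ].

Yes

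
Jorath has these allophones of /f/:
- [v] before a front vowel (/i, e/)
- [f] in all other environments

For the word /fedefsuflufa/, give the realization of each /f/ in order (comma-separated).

[v], [f], [f], [f]

Occurrence 1 (position 1): before a front vowel (/i, e/) → [v].
Occurrence 2 (position 5): no conditioning environment matches → elsewhere allophone [f].
Occurrence 3 (position 8): no conditioning environment matches → elsewhere allophone [f].
Occurrence 4 (position 11): no conditioning environment matches → elsewhere allophone [f].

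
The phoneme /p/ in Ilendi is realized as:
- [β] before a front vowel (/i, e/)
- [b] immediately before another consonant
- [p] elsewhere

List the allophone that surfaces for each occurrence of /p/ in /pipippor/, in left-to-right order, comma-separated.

Occurrence 1 (position 1): before a front vowel (/i, e/) → [β].
Occurrence 2 (position 3): before a front vowel (/i, e/) → [β].
Occurrence 3 (position 5): immediately before another consonant → [b].
Occurrence 4 (position 6): no conditioning environment matches → elsewhere allophone [p].

[β], [β], [b], [p]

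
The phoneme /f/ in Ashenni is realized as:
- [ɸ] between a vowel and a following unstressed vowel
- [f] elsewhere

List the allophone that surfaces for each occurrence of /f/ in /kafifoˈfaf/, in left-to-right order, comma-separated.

[ɸ], [ɸ], [f], [f]

Occurrence 1 (position 3): between a vowel and a following unstressed vowel → [ɸ].
Occurrence 2 (position 5): between a vowel and a following unstressed vowel → [ɸ].
Occurrence 3 (position 7): no conditioning environment matches → elsewhere allophone [f].
Occurrence 4 (position 9): no conditioning environment matches → elsewhere allophone [f].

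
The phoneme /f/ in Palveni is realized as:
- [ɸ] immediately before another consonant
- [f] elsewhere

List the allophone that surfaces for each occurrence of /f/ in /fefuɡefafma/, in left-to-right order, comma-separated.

Occurrence 1 (position 1): no conditioning environment matches → elsewhere allophone [f].
Occurrence 2 (position 3): no conditioning environment matches → elsewhere allophone [f].
Occurrence 3 (position 7): no conditioning environment matches → elsewhere allophone [f].
Occurrence 4 (position 9): immediately before another consonant → [ɸ].

[f], [f], [f], [ɸ]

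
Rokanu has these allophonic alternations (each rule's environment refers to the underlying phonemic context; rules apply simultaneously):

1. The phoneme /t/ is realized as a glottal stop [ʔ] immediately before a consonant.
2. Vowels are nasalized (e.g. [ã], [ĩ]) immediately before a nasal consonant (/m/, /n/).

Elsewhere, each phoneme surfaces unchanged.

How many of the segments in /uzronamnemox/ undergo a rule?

3

Segments that undergo a rule: /o/ → [õ] (rule 2); /a/ → [ã] (rule 2); /e/ → [ẽ] (rule 2).
All other segments surface unchanged.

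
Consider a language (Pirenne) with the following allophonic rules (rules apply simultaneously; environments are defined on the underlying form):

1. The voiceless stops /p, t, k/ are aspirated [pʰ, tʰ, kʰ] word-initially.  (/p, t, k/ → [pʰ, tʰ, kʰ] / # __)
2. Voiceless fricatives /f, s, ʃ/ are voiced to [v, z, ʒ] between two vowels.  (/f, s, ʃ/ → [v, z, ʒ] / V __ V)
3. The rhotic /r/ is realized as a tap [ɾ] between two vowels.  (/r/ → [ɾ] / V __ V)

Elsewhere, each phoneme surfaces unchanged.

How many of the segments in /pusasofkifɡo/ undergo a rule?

Segments that undergo a rule: /p/ → [pʰ] (rule 1); /s/ → [z] (rule 2); /s/ → [z] (rule 2).
All other segments surface unchanged.

3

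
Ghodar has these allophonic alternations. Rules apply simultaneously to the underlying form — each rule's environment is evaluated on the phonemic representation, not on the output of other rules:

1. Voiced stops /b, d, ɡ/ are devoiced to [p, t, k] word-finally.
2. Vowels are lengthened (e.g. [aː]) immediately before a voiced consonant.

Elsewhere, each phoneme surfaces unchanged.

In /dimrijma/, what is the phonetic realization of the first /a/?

[a]

/a/ (word-final) is in the target of rule 2 but the environment (before a voiced consonant) is not met → [a].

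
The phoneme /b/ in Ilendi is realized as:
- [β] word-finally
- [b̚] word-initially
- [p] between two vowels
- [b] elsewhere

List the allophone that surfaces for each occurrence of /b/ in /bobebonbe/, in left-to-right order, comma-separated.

[b̚], [p], [p], [b]

Occurrence 1 (position 1): word-initially → [b̚].
Occurrence 2 (position 3): between two vowels → [p].
Occurrence 3 (position 5): between two vowels → [p].
Occurrence 4 (position 8): no conditioning environment matches → elsewhere allophone [b].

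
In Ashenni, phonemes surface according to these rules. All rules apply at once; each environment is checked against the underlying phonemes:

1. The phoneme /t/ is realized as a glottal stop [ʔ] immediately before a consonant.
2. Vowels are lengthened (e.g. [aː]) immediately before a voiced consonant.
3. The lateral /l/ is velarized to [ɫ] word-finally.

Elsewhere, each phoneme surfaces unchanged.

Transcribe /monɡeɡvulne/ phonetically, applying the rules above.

/m/ (word-initial) is unaffected → [m].
Rule 2 applies to /o/ (between /m/ and /n/: before a voiced consonant) → [oː].
/n/ (between /o/ and /ɡ/) is unaffected → [n].
/ɡ/ — not in any rule's target class → [ɡ].
/e/ meets the environment for rule 2 (before a voiced consonant) → [eː].
/ɡ/ (between /e/ and /v/) is unaffected → [ɡ].
/v/ — not in any rule's target class → [v].
/u/ meets the environment for rule 2 (before a voiced consonant) → [uː].
/l/ (between /u/ and /n/) fails the environment for rule 3, so it stays [l].
/n/ (between /l/ and /e/): no rule targets it → [n].
/e/ (word-final) is in the target of rule 2 but the environment (before a voiced consonant) is not met → [e].

[moːnɡeːɡvuːlne]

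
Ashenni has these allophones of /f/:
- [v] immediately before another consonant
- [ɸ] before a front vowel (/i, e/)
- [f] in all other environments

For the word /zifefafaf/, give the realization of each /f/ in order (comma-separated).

Occurrence 1 (position 3): before a front vowel (/i, e/) → [ɸ].
Occurrence 2 (position 5): no conditioning environment matches → elsewhere allophone [f].
Occurrence 3 (position 7): no conditioning environment matches → elsewhere allophone [f].
Occurrence 4 (position 9): no conditioning environment matches → elsewhere allophone [f].

[ɸ], [f], [f], [f]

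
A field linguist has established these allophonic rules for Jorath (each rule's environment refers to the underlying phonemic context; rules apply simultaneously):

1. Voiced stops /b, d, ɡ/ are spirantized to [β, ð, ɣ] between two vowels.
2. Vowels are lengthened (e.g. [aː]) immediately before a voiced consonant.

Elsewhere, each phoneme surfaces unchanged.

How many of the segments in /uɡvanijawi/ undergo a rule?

4

Segments that undergo a rule: /u/ → [uː] (rule 2); /a/ → [aː] (rule 2); /i/ → [iː] (rule 2); /a/ → [aː] (rule 2).
All other segments surface unchanged.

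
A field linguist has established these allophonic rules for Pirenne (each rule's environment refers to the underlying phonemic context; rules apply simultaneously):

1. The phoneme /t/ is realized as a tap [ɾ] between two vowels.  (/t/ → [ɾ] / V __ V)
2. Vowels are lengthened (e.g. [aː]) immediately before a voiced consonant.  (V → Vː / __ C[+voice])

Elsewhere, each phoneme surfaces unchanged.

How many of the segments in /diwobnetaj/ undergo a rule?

4

Segments that undergo a rule: /i/ → [iː] (rule 2); /o/ → [oː] (rule 2); /t/ → [ɾ] (rule 1); /a/ → [aː] (rule 2).
All other segments surface unchanged.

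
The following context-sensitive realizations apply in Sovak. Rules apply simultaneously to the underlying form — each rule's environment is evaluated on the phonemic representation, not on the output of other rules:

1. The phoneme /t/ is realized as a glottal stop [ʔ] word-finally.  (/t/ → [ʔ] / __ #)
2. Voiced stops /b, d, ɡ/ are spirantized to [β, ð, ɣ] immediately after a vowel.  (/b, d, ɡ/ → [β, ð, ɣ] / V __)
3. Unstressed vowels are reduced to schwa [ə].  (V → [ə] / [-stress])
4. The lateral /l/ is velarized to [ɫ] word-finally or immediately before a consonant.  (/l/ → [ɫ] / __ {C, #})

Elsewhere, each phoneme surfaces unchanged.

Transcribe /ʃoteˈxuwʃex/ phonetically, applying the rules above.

/o/ (between /ʃ/ and /t/): in an unstressed syllable, so rule 3 applies → [ə].
/t/ (between /o/ and /e/): rule 1 targets it, but not word-finally → unchanged [t].
/e/ (between /t/ and /x/) occurs in an unstressed syllable → [ə] by rule 3.
/u/ (between /x/ and /w/): rule 3 targets it, but not in an unstressed syllable → unchanged [u].
/e/ — between /ʃ/ and /x/, in an unstressed syllable — surfaces as [ə] (rule 3).

[ʃətəˈxuwʃəx]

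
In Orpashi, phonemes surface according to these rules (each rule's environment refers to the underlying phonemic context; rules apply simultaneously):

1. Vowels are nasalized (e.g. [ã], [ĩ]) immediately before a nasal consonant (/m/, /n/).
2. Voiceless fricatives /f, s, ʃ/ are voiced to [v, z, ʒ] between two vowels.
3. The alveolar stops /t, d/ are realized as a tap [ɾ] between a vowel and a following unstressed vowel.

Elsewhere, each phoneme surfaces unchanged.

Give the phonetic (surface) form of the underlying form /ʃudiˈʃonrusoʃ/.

[ʃuɾiˈʒõnruzoʃ]

/ʃ/ — word-initial; rule 2 does not apply here → [ʃ].
/u/ (between /ʃ/ and /d/) fails the environment for rule 1, so it stays [u].
Rule 3 applies to /d/ (between /u/ and /i/: between a vowel and a following unstressed vowel) → [ɾ].
/i/ (between /d/ and /ʃ/) is in the target of rule 1 but the environment (before a nasal consonant) is not met → [i].
Rule 2 applies to /ʃ/ (between /i/ and /o/: between two vowels) → [ʒ].
Rule 1 applies to /o/ (between /ʃ/ and /n/: before a nasal consonant) → [õ].
/n/ (between /o/ and /r/): no rule targets it → [n].
/r/ (between /n/ and /u/): no rule targets it → [r].
/u/ — between /r/ and /s/; rule 1 does not apply here → [u].
/s/ meets the environment for rule 2 (between two vowels) → [z].
/o/ (between /s/ and /ʃ/) is in the target of rule 1 but the environment (before a nasal consonant) is not met → [o].
/ʃ/ (word-final): rule 2 targets it, but not between two vowels → unchanged [ʃ].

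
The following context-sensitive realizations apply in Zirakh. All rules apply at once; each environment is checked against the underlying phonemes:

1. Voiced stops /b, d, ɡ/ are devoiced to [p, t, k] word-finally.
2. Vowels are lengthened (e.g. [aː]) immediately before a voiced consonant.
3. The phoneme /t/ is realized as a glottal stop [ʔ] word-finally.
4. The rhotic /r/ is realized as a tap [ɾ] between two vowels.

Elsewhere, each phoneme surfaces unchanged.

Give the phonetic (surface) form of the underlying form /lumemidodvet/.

[luːmeːmiːdoːdveʔ]

/u/ (between /l/ and /m/): before a voiced consonant, so rule 2 applies → [uː].
/e/ meets the environment for rule 2 (before a voiced consonant) → [eː].
/i/ (between /m/ and /d/): before a voiced consonant, so rule 2 applies → [iː].
/d/ (between /i/ and /o/): rule 1 targets it, but not word-finally → unchanged [d].
Rule 2 applies to /o/ (between /d/ and /d/: before a voiced consonant) → [oː].
/d/ (between /o/ and /v/) fails the environment for rule 1, so it stays [d].
/e/ — between /v/ and /t/; rule 2 does not apply here → [e].
/t/ meets the environment for rule 3 (word-finally) → [ʔ].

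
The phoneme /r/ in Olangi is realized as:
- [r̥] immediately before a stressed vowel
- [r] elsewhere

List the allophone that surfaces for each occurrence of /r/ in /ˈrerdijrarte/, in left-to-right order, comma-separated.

Occurrence 1 (position 1): immediately before a stressed vowel → [r̥].
Occurrence 2 (position 3): no conditioning environment matches → elsewhere allophone [r].
Occurrence 3 (position 7): no conditioning environment matches → elsewhere allophone [r].
Occurrence 4 (position 9): no conditioning environment matches → elsewhere allophone [r].

[r̥], [r], [r], [r]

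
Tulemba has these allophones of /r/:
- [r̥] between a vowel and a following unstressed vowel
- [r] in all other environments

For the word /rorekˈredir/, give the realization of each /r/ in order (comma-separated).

[r], [r̥], [r], [r]

Occurrence 1 (position 1): no conditioning environment matches → elsewhere allophone [r].
Occurrence 2 (position 3): between a vowel and a following unstressed vowel → [r̥].
Occurrence 3 (position 6): no conditioning environment matches → elsewhere allophone [r].
Occurrence 4 (position 10): no conditioning environment matches → elsewhere allophone [r].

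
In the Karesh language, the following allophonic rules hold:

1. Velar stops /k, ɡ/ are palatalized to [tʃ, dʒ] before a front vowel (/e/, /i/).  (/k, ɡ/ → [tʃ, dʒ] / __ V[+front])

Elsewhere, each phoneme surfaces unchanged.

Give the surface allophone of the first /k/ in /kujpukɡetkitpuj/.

/k/ (word-initial): rule 1 targets it, but not before a front vowel → unchanged [k].

[k]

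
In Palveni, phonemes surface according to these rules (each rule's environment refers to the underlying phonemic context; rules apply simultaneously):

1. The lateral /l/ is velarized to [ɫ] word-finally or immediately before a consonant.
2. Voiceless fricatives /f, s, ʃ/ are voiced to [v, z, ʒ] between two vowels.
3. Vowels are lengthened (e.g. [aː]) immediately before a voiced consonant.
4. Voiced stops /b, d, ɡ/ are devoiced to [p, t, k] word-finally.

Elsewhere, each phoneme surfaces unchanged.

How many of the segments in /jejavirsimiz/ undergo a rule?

5

Segments that undergo a rule: /e/ → [eː] (rule 3); /a/ → [aː] (rule 3); /i/ → [iː] (rule 3); /i/ → [iː] (rule 3); /i/ → [iː] (rule 3).
All other segments surface unchanged.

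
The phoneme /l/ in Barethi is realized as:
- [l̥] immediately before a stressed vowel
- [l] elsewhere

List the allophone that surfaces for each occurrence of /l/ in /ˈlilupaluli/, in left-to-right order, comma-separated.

[l̥], [l], [l], [l]

Occurrence 1 (position 1): immediately before a stressed vowel → [l̥].
Occurrence 2 (position 3): no conditioning environment matches → elsewhere allophone [l].
Occurrence 3 (position 7): no conditioning environment matches → elsewhere allophone [l].
Occurrence 4 (position 9): no conditioning environment matches → elsewhere allophone [l].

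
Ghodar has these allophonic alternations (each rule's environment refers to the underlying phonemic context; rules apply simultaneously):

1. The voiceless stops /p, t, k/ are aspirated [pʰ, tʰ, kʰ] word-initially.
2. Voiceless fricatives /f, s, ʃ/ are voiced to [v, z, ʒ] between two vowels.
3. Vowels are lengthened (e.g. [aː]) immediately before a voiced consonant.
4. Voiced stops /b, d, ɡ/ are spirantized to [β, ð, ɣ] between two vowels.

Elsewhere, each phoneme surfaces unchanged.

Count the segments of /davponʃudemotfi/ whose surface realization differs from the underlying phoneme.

Segments that undergo a rule: /a/ → [aː] (rule 3); /o/ → [oː] (rule 3); /u/ → [uː] (rule 3); /d/ → [ð] (rule 4); /e/ → [eː] (rule 3).
All other segments surface unchanged.

5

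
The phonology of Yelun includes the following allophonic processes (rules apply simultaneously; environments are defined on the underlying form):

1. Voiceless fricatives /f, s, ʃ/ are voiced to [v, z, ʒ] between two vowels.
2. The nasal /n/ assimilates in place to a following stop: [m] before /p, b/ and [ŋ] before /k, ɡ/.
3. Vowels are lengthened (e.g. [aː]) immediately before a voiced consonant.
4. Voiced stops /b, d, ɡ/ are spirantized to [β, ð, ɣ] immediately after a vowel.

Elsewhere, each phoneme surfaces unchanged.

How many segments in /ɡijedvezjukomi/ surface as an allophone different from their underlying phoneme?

Segments that undergo a rule: /i/ → [iː] (rule 3); /e/ → [eː] (rule 3); /d/ → [ð] (rule 4); /e/ → [eː] (rule 3); /o/ → [oː] (rule 3).
All other segments surface unchanged.

5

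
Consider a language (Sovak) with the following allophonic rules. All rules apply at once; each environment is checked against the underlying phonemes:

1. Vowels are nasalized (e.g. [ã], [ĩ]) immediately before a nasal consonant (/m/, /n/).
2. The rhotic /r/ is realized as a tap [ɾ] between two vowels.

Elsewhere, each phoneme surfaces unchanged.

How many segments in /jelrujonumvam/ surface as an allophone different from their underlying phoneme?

3

Segments that undergo a rule: /o/ → [õ] (rule 1); /u/ → [ũ] (rule 1); /a/ → [ã] (rule 1).
All other segments surface unchanged.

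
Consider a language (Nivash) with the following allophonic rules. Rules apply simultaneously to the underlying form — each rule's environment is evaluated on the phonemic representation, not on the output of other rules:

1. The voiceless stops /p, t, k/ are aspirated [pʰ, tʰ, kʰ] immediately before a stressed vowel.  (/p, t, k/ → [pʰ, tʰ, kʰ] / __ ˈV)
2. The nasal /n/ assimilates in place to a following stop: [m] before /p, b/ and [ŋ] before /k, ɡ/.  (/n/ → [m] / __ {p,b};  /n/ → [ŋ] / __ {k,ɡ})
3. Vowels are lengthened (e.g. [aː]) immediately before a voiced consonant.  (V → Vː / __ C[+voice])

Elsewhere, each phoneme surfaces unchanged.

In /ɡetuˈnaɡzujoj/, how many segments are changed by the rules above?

Segments that undergo a rule: /u/ → [uː] (rule 3); /a/ → [aː] (rule 3); /u/ → [uː] (rule 3); /o/ → [oː] (rule 3).
All other segments surface unchanged.

4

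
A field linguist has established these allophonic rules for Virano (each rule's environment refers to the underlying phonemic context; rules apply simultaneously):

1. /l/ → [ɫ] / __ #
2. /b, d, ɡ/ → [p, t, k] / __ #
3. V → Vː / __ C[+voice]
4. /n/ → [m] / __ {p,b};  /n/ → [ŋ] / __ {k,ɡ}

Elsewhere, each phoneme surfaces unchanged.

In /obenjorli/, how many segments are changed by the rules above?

Segments that undergo a rule: /o/ → [oː] (rule 3); /e/ → [eː] (rule 3); /o/ → [oː] (rule 3).
All other segments surface unchanged.

3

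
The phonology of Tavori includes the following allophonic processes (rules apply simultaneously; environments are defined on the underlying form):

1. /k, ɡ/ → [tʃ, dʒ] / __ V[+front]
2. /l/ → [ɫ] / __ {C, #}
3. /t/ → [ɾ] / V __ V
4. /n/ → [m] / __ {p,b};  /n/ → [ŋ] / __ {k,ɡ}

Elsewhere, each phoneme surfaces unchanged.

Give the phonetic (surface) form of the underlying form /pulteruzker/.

/p/ stays [p].
/u/ (between /p/ and /l/) is unaffected → [u].
Rule 2 applies to /l/ (between /u/ and /t/: word-finally or immediately before a consonant) → [ɫ].
/t/ (between /l/ and /e/) fails the environment for rule 3, so it stays [t].
/e/ (between /t/ and /r/): no rule targets it → [e].
/r/ (between /e/ and /u/) is unaffected → [r].
/u/ — not in any rule's target class → [u].
/z/ (between /u/ and /k/): no rule targets it → [z].
/k/ (between /z/ and /e/): before a front vowel, so rule 1 applies → [tʃ].
/e/ — not in any rule's target class → [e].
/r/ — not in any rule's target class → [r].

[puɫteruztʃer]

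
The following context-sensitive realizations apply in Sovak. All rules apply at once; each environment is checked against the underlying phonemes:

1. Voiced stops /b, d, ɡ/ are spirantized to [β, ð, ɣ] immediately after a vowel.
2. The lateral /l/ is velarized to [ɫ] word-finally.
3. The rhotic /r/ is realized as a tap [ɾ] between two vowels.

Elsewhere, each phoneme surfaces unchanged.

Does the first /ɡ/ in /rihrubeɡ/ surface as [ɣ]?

Yes

/ɡ/ (word-final) occurs immediately after a vowel → [ɣ] by rule 1.
The actual realization is [ɣ], which matches [ɣ].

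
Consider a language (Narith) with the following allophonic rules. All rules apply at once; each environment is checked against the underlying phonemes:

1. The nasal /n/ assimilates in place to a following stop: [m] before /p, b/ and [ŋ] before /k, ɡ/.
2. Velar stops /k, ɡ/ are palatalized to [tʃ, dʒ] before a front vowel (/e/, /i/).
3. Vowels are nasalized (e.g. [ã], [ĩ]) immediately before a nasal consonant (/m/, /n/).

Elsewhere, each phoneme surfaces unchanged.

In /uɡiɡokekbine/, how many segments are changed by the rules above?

Segments that undergo a rule: /ɡ/ → [dʒ] (rule 2); /k/ → [tʃ] (rule 2); /i/ → [ĩ] (rule 3).
All other segments surface unchanged.

3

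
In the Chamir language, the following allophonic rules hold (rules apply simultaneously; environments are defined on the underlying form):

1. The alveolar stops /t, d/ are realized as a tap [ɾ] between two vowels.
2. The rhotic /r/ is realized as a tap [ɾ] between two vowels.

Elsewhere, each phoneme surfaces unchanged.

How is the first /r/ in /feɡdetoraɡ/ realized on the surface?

/r/ (between /o/ and /a/) occurs between two vowels → [ɾ] by rule 2.

[ɾ]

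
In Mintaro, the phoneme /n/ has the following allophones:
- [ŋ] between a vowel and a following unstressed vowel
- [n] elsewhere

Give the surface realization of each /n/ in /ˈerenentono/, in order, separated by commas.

[ŋ], [n], [ŋ]

Occurrence 1 (position 4): between a vowel and a following unstressed vowel → [ŋ].
Occurrence 2 (position 6): no conditioning environment matches → elsewhere allophone [n].
Occurrence 3 (position 9): between a vowel and a following unstressed vowel → [ŋ].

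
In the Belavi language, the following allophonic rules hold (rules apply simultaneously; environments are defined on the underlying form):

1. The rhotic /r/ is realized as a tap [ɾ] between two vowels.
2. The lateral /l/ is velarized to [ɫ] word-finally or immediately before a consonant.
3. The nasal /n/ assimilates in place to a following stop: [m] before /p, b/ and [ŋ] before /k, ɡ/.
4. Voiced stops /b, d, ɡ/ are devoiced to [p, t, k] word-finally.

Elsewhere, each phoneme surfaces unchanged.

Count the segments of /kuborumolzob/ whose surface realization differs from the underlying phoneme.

3

Segments that undergo a rule: /r/ → [ɾ] (rule 1); /l/ → [ɫ] (rule 2); /b/ → [p] (rule 4).
All other segments surface unchanged.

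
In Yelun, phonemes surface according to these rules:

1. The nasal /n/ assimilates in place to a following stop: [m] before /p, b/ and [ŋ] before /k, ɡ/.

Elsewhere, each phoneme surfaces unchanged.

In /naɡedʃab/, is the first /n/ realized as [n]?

Yes

/n/ (word-initial) fails the environment for rule 1, so it stays [n].
The actual realization is [n], which matches [n].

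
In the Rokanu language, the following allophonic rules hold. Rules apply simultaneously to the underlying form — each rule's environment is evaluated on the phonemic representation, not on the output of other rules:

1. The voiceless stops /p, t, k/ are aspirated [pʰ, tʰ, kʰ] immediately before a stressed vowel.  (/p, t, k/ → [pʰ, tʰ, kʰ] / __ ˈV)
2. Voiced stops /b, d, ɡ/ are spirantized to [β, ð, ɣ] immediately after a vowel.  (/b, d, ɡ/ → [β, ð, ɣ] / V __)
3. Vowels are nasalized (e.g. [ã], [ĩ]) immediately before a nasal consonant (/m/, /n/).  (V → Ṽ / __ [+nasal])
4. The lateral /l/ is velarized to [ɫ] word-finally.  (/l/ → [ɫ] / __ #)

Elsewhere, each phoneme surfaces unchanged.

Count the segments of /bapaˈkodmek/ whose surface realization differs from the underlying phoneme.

2

Segments that undergo a rule: /k/ → [kʰ] (rule 1); /d/ → [ð] (rule 2).
All other segments surface unchanged.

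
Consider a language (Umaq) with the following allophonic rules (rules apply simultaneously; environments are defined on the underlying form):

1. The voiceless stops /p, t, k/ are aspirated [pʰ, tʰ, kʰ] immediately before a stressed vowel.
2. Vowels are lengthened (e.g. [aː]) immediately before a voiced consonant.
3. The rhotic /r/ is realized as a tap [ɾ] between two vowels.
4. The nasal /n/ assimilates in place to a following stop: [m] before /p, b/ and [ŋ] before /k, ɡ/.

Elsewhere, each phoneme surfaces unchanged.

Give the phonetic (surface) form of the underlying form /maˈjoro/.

/a/ (between /m/ and /j/) occurs before a voiced consonant → [aː] by rule 2.
Rule 2 applies to /o/ (between /j/ and /r/: before a voiced consonant) → [oː].
/r/ (between /o/ and /o/) occurs between two vowels → [ɾ] by rule 3.
/o/ — word-final; rule 2 does not apply here → [o].

[maːˈjoːɾo]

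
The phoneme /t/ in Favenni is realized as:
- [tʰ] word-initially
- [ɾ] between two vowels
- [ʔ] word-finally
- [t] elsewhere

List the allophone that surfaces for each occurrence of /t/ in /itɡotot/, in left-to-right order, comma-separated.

[t], [ɾ], [ʔ]

Occurrence 1 (position 2): no conditioning environment matches → elsewhere allophone [t].
Occurrence 2 (position 5): between two vowels → [ɾ].
Occurrence 3 (position 7): word-finally → [ʔ].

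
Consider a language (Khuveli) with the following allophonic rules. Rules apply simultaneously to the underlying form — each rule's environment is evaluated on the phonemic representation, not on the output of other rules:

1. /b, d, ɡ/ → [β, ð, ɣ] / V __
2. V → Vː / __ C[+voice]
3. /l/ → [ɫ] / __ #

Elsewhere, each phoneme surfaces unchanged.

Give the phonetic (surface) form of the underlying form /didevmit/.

[diːðeːvmit]

/d/ — word-initial; rule 1 does not apply here → [d].
/i/ meets the environment for rule 2 (before a voiced consonant) → [iː].
/d/ meets the environment for rule 1 (immediately after a vowel) → [ð].
/e/ — between /d/ and /v/, before a voiced consonant — surfaces as [eː] (rule 2).
/v/ (between /e/ and /m/) is unaffected → [v].
/m/ (between /v/ and /i/): no rule targets it → [m].
/i/ (between /m/ and /t/) is in the target of rule 2 but the environment (before a voiced consonant) is not met → [i].
/t/ stays [t].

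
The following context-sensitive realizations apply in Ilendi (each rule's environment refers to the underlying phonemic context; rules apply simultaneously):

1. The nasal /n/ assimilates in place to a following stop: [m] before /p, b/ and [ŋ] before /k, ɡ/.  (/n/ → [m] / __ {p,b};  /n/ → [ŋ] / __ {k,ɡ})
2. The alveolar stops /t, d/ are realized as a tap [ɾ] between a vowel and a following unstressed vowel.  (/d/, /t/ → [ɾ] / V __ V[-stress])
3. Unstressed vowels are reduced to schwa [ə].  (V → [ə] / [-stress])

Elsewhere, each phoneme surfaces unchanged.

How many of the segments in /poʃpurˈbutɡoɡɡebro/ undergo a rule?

Segments that undergo a rule: /o/ → [ə] (rule 3); /u/ → [ə] (rule 3); /o/ → [ə] (rule 3); /e/ → [ə] (rule 3); /o/ → [ə] (rule 3).
All other segments surface unchanged.

5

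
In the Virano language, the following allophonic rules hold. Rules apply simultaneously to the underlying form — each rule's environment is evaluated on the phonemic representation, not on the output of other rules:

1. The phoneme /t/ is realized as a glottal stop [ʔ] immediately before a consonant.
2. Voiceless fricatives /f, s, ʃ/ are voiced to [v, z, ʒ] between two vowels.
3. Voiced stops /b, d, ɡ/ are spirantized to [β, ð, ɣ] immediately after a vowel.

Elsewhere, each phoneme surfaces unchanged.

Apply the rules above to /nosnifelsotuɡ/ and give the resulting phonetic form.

/s/ — between /o/ and /n/; rule 2 does not apply here → [s].
/f/ meets the environment for rule 2 (between two vowels) → [v].
/s/ (between /l/ and /o/): rule 2 targets it, but not between two vowels → unchanged [s].
/t/ (between /o/ and /u/) fails the environment for rule 1, so it stays [t].
/ɡ/ — word-final, immediately after a vowel — surfaces as [ɣ] (rule 3).

[nosnivelsotuɣ]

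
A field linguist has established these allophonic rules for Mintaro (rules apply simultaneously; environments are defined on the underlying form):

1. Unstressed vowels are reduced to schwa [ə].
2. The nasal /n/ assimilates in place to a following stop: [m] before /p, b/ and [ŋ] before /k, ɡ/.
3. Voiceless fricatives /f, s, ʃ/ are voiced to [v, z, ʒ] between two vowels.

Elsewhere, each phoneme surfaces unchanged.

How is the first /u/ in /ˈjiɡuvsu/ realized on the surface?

/u/ — between /ɡ/ and /v/, in an unstressed syllable — surfaces as [ə] (rule 1).

[ə]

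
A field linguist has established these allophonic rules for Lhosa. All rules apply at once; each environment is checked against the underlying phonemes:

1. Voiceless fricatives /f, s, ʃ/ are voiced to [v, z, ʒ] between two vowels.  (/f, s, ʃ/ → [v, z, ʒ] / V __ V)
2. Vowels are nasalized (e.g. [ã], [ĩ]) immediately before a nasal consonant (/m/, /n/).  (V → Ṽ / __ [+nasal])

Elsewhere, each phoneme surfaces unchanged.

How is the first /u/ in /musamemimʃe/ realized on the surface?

/u/ (between /m/ and /s/): rule 2 targets it, but not before a nasal consonant → unchanged [u].

[u]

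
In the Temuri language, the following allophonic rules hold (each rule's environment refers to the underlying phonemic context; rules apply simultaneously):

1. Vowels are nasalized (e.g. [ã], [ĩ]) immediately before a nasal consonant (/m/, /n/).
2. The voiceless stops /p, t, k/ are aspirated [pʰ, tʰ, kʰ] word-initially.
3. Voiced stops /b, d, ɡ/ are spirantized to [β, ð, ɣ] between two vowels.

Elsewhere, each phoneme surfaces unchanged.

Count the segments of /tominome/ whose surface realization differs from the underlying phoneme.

4

Segments that undergo a rule: /t/ → [tʰ] (rule 2); /o/ → [õ] (rule 1); /i/ → [ĩ] (rule 1); /o/ → [õ] (rule 1).
All other segments surface unchanged.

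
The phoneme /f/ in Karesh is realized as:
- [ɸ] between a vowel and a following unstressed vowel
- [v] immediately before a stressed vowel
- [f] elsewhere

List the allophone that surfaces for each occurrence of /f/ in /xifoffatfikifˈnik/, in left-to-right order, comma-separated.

Occurrence 1 (position 3): between a vowel and a following unstressed vowel → [ɸ].
Occurrence 2 (position 5): no conditioning environment matches → elsewhere allophone [f].
Occurrence 3 (position 6): no conditioning environment matches → elsewhere allophone [f].
Occurrence 4 (position 9): no conditioning environment matches → elsewhere allophone [f].
Occurrence 5 (position 13): no conditioning environment matches → elsewhere allophone [f].

[ɸ], [f], [f], [f], [f]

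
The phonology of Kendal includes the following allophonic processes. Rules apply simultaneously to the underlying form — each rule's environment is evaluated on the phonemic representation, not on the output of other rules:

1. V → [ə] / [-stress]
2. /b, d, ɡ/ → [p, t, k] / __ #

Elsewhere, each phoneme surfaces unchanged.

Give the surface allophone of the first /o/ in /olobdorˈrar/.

[ə]

/o/ (word-initial): in an unstressed syllable, so rule 1 applies → [ə].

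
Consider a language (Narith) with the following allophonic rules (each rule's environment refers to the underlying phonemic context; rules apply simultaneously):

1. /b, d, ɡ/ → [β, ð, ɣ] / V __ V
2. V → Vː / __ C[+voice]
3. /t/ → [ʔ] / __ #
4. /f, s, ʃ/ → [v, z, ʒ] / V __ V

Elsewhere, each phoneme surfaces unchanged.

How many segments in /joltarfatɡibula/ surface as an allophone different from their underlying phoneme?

5

Segments that undergo a rule: /o/ → [oː] (rule 2); /a/ → [aː] (rule 2); /i/ → [iː] (rule 2); /b/ → [β] (rule 1); /u/ → [uː] (rule 2).
All other segments surface unchanged.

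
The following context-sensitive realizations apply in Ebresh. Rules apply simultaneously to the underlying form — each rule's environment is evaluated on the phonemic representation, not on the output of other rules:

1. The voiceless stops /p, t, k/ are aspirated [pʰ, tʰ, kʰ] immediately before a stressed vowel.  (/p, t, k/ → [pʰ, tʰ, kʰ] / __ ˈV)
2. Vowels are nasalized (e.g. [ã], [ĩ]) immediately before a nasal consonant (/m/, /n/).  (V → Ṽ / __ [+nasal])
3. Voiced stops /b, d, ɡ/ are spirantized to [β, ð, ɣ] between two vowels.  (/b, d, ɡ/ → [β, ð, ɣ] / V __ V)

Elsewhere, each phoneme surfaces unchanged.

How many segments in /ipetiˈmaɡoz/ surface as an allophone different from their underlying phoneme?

Segments that undergo a rule: /i/ → [ĩ] (rule 2); /ɡ/ → [ɣ] (rule 3).
All other segments surface unchanged.

2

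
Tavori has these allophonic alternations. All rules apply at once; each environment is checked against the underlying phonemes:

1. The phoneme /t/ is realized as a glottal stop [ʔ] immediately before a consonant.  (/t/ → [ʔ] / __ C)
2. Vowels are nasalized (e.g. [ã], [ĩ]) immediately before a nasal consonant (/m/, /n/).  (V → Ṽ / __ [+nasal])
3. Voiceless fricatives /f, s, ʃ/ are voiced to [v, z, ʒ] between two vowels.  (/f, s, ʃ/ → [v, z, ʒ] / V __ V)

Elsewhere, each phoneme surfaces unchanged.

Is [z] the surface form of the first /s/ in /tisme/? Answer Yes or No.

No

/s/ (between /i/ and /m/) is in the target of rule 3 but the environment (between two vowels) is not met → [s].
The actual realization is [s], not [z].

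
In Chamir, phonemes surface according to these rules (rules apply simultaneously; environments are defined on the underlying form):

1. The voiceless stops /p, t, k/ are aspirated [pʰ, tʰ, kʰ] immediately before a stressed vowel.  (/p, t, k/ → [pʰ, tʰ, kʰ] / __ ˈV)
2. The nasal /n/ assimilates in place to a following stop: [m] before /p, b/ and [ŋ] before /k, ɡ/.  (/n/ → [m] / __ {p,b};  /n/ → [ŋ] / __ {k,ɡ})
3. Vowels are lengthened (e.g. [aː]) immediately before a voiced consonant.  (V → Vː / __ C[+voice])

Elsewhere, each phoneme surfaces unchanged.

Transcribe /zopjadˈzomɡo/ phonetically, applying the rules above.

/o/ (between /z/ and /p/) is in the target of rule 3 but the environment (before a voiced consonant) is not met → [o].
/p/ (between /o/ and /j/) fails the environment for rule 1, so it stays [p].
/a/ (between /j/ and /d/): before a voiced consonant, so rule 3 applies → [aː].
/o/ (between /z/ and /m/) occurs before a voiced consonant → [oː] by rule 3.
/o/ — word-final; rule 3 does not apply here → [o].

[zopjaːdˈzoːmɡo]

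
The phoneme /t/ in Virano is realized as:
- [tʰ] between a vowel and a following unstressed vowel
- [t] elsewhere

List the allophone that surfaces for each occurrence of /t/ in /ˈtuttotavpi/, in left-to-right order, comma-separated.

[t], [t], [t], [tʰ]

Occurrence 1 (position 1): no conditioning environment matches → elsewhere allophone [t].
Occurrence 2 (position 3): no conditioning environment matches → elsewhere allophone [t].
Occurrence 3 (position 4): no conditioning environment matches → elsewhere allophone [t].
Occurrence 4 (position 6): between a vowel and a following unstressed vowel → [tʰ].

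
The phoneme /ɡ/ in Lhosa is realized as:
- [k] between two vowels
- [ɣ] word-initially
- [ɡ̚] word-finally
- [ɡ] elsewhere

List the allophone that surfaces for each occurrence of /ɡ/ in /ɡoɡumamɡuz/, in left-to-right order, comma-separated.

[ɣ], [k], [ɡ]

Occurrence 1 (position 1): word-initially → [ɣ].
Occurrence 2 (position 3): between two vowels → [k].
Occurrence 3 (position 8): no conditioning environment matches → elsewhere allophone [ɡ].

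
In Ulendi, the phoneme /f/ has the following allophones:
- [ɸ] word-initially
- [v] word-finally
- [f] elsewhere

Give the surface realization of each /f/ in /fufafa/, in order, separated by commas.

Occurrence 1 (position 1): word-initially → [ɸ].
Occurrence 2 (position 3): no conditioning environment matches → elsewhere allophone [f].
Occurrence 3 (position 5): no conditioning environment matches → elsewhere allophone [f].

[ɸ], [f], [f]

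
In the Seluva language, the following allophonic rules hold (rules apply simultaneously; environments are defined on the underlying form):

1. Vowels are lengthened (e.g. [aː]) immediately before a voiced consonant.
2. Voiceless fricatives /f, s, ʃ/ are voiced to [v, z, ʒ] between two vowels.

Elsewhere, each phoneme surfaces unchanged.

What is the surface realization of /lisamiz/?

[lizaːmiːz]

/l/ (word-initial) is unaffected → [l].
/i/ (between /l/ and /s/): rule 1 targets it, but not before a voiced consonant → unchanged [i].
Rule 2 applies to /s/ (between /i/ and /a/: between two vowels) → [z].
/a/ meets the environment for rule 1 (before a voiced consonant) → [aː].
/m/ stays [m].
/i/ meets the environment for rule 1 (before a voiced consonant) → [iː].
/z/ stays [z].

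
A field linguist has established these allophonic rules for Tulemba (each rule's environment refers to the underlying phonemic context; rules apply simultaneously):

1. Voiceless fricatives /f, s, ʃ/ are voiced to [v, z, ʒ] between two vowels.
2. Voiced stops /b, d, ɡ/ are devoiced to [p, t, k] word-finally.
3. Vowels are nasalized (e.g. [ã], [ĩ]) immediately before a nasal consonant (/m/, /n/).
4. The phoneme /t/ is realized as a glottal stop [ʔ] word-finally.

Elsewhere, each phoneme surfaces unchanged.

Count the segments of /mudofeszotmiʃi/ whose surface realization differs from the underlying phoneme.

2

Segments that undergo a rule: /f/ → [v] (rule 1); /ʃ/ → [ʒ] (rule 1).
All other segments surface unchanged.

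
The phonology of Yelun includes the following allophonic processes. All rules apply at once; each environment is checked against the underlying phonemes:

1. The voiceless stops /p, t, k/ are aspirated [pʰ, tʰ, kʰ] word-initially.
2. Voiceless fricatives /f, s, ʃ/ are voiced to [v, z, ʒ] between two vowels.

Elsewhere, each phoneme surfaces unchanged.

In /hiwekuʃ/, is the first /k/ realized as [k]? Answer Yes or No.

/k/ (between /e/ and /u/) is in the target of rule 1 but the environment (word-initially) is not met → [k].
The actual realization is [k], which matches [k].

Yes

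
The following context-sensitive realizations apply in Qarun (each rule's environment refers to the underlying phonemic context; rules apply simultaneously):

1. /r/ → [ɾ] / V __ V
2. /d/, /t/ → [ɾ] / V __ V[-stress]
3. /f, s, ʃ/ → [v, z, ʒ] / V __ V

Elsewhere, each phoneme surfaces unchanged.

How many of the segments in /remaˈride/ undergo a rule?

Segments that undergo a rule: /r/ → [ɾ] (rule 1); /d/ → [ɾ] (rule 2).
All other segments surface unchanged.

2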